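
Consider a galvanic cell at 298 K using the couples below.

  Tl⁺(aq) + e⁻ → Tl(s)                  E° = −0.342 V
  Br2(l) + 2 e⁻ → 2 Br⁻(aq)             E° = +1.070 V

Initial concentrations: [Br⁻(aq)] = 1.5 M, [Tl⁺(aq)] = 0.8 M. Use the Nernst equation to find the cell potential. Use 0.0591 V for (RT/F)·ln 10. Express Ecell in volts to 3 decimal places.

Since E°(Br₂/Br⁻) > E°(Tl⁺/Tl), Br₂/Br⁻ serves as the cathode.
The standard potential is +1.070 − (−0.342) = +1.412 V and the balanced reaction transfers n = 2 electrons.
The balanced reaction is Br2(l) + 2 Tl(s) → 2 Br⁻(aq) + 2 Tl⁺(aq), so Q = [Br⁻(aq)]^2·[Tl⁺(aq)]^2 = 1.44 and log Q = 0.158.
By the Nernst equation, E = +1.412 − (0.0591/2)·(0.158) = +1.407 V.

+1.407 V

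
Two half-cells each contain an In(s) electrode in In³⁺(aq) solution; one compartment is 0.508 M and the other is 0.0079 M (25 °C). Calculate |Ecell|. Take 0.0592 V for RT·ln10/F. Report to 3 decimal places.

0.036 V

For a concentration cell E°cell = 0, since both electrodes use the same couple.
The compartment with the higher In³⁺(aq) concentration (0.508 M) acts as the cathode; ions are reduced there and produced at the dilute (0.0079 M) anode.
With n = 3, Ecell = −(0.0592/3)·log([dilute]/[conc]) = −(0.0592/3)·log(0.0079/0.508) = +0.036 V.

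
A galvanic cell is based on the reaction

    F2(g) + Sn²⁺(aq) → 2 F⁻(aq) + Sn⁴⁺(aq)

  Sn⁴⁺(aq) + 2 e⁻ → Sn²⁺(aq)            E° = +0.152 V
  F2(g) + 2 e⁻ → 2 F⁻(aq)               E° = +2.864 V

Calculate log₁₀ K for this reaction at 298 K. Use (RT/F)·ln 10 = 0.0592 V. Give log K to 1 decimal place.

log K = 91.6

The F₂/F⁻ couple is reduced (cathode); E°cell = +2.864 − (+0.152) = +2.712 V with n = 2.
At equilibrium E = 0, so log K = nE°cell / 0.0592 = (2)(+2.712) / 0.0592 = 91.6.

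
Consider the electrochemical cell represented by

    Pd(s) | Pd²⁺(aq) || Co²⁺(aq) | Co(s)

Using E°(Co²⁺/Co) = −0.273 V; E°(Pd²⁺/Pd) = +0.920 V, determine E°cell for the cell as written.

−1.193 V

By convention the left-hand electrode in cell notation is the anode (oxidation) and the right-hand electrode is the cathode (reduction).
E°cell = E°(right) − E°(left) = −0.273 − (+0.920) = −1.193 V.
The negative sign shows that, as written, the cell would require an external voltage to drive the reaction.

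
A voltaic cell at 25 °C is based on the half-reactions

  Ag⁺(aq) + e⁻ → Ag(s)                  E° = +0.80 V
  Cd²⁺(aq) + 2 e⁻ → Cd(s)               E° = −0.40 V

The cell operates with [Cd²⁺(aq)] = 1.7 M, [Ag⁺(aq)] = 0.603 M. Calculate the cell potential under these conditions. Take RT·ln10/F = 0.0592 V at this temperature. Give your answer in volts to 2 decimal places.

+1.18 V

Since E°(Ag⁺/Ag) > E°(Cd²⁺/Cd), Ag⁺/Ag serves as the cathode.
The standard potential is +0.80 − (−0.40) = +1.20 V and the balanced reaction transfers n = 2 electrons.
The balanced reaction is 2 Ag⁺(aq) + Cd(s) → 2 Ag(s) + Cd²⁺(aq), so Q = [Cd²⁺(aq)] / [Ag⁺(aq)]^2 = 4.68 and log Q = 0.670.
Applying E = E° − (RT ln10/nF)·log Q gives +1.20 − (0.0592/2)(0.670) = +1.18 V.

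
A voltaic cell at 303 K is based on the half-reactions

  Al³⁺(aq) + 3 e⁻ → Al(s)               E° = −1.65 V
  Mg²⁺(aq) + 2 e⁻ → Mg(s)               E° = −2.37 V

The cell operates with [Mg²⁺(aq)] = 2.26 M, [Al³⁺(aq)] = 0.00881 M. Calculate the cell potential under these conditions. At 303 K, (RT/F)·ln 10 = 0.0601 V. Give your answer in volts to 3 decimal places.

+0.668 V

The Al³⁺/Al couple has the more positive E°, so it is the cathode; Mg²⁺/Mg is the anode.
E°cell = E°cat − E°an = −1.65 − (−2.37) = +0.72 V; n = 6.
The balanced reaction is 2 Al³⁺(aq) + 3 Mg(s) → 2 Al(s) + 3 Mg²⁺(aq), so Q = [Mg²⁺(aq)]^3 / [Al³⁺(aq)]^2 = 1.49×10^5 and log Q = 5.172.
By the Nernst equation, E = +0.72 − (0.0601/6)·(5.172) = +0.668 V.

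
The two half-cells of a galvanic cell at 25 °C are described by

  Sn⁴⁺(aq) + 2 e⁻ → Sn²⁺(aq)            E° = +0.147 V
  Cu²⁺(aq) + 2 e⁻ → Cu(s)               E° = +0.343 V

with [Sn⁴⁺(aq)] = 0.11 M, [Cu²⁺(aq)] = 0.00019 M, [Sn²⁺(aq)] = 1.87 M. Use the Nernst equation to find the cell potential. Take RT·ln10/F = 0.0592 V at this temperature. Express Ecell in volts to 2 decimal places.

Since E°(Cu²⁺/Cu) > E°(Sn⁴⁺/Sn²⁺), Cu²⁺/Cu serves as the cathode.
E°cell = E°cat − E°an = +0.343 − (+0.147) = +0.196 V; n = 2.
For the overall reaction Cu²⁺(aq) + Sn²⁺(aq) → Cu(s) + Sn⁴⁺(aq), Q = [Sn⁴⁺(aq)] / ([Cu²⁺(aq)]·[Sn²⁺(aq)]) = 310, giving log Q = 2.491.
E = E° − (0.0592/n)·log Q = +0.196 − (0.0592/2)(2.491) = +0.12 V.

+0.12 V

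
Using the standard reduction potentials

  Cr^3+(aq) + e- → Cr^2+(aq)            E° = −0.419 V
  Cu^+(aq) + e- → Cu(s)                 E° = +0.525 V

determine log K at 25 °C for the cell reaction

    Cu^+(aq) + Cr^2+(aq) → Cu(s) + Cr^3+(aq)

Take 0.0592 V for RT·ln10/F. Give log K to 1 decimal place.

log K = 15.9

The Cu⁺/Cu couple is reduced (cathode); E°cell = +0.525 − (−0.419) = +0.944 V with n = 1.
At equilibrium E = 0, so log K = nE°cell / 0.0592 = (1)(+0.944) / 0.0592 = 15.9.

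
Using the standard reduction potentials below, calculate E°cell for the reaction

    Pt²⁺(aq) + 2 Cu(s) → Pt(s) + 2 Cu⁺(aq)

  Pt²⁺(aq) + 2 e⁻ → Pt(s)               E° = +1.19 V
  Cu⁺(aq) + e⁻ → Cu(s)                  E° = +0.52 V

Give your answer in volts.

+0.67 V

In the reaction as written, Pt²⁺(aq) is reduced (cathode) and Cu⁺(aq) is produced by oxidation at the anode.
E°cell = E°(cathode) − E°(anode) = +1.19 − (+0.52) = +0.67 V.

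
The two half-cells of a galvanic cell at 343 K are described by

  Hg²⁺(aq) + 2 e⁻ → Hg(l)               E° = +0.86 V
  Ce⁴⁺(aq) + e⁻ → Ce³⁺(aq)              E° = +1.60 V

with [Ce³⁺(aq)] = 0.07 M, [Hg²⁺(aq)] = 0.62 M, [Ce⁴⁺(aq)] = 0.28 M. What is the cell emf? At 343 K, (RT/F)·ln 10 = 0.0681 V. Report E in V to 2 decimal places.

Ce⁴⁺/Ce³⁺ is reduced (cathode, E° = +1.60 V) and Hg²⁺/Hg is oxidized (anode).
The standard potential is +1.60 − (+0.86) = +0.74 V and the balanced reaction transfers n = 2 electrons.
Balancing gives 2 Ce⁴⁺(aq) + Hg(l) → 2 Ce³⁺(aq) + Hg²⁺(aq); hence Q = ([Ce³⁺(aq)]^2·[Hg²⁺(aq)]) / [Ce⁴⁺(aq)]^2 = 0.0387 (log Q = −1.412).
Applying E = E° − (RT ln10/nF)·log Q gives +0.74 − (0.0681/2)(−1.412) = +0.79 V.

+0.79 V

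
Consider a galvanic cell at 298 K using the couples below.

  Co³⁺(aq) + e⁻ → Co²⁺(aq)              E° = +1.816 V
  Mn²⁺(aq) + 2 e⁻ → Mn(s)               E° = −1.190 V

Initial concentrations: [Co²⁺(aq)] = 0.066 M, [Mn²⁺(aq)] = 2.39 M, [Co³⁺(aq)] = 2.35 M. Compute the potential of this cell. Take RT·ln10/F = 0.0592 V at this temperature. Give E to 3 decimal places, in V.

+3.087 V

The Co³⁺/Co²⁺ couple has the more positive E°, so it is the cathode; Mn²⁺/Mn is the anode.
E°cell = +1.816 − (−1.190) = +3.006 V, with n = 2 electrons transferred.
Balancing gives 2 Co³⁺(aq) + Mn(s) → 2 Co²⁺(aq) + Mn²⁺(aq); hence Q = ([Co²⁺(aq)]^2·[Mn²⁺(aq)]) / [Co³⁺(aq)]^2 = 0.00189 (log Q = −2.725).
By the Nernst equation, E = +3.006 − (0.0592/2)·(−2.725) = +3.087 V.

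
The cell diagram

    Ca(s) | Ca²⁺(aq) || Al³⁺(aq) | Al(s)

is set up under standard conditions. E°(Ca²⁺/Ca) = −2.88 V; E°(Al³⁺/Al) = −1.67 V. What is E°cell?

By convention the left-hand electrode in cell notation is the anode (oxidation) and the right-hand electrode is the cathode (reduction).
E°cell = E°(right) − E°(left) = −1.67 − (−2.88) = +1.21 V.

+1.21 V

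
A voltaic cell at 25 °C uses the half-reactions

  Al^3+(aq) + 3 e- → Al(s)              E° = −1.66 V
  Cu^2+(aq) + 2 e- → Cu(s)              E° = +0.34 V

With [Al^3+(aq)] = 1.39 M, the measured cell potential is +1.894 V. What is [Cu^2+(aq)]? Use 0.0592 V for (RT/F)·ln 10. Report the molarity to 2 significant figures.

Cu²⁺/Cu is the cathode (higher E°); E°cell = +0.34 − (−1.66) = +2.00 V with n = 6.
From the Nernst equation, log Q = n(E° − E)/0.0592 = 6·(+2.00 − (+1.894))/0.0592 = 10.743.
Balancing electrons gives 3 Cu^2+(aq) + 2 Al(s) → 3 Cu(s) + 2 Al^3+(aq); thus Q = [Al^3+(aq)]^2 / [Cu^2+(aq)]^3.
Solving for the unknown gives log [Cu^2+(aq)] = −3.486, so [Cu^2+(aq)] ≈ 0.00033 M.

0.00033 M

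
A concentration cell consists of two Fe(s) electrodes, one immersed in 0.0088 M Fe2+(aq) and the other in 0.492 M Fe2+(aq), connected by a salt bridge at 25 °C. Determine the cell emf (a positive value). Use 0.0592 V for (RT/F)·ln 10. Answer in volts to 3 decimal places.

0.052 V

For a concentration cell E°cell = 0, since both electrodes use the same couple.
The compartment with the higher Fe2+(aq) concentration (0.492 M) acts as the cathode; ions are reduced there and produced at the dilute (0.0088 M) anode.
With n = 2, Ecell = −(0.0592/2)·log([dilute]/[conc]) = −(0.0592/2)·log(0.0088/0.492) = +0.052 V.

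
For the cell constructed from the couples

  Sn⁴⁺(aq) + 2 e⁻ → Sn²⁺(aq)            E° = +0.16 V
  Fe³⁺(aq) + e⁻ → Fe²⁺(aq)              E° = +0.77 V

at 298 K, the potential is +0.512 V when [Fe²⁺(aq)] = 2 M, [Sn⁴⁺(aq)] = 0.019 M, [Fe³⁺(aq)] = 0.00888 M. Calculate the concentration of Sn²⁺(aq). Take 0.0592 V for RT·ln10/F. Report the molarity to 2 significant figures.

0.47 M

The Fe³⁺/Fe²⁺ couple has the larger reduction potential, so it is the cathode: E°cell = +0.77 − (+0.16) = +0.61 V and n = 2.
Since E = E° − (0.0592/n)·log Q, log Q = n(E° − E)/0.0592 = 3.311.
The balanced reaction is 2 Fe³⁺(aq) + Sn²⁺(aq) → 2 Fe²⁺(aq) + Sn⁴⁺(aq), so Q = ([Fe²⁺(aq)]^2·[Sn⁴⁺(aq)]) / ([Fe³⁺(aq)]^2·[Sn²⁺(aq)]).
Solving for the unknown gives log [Sn²⁺(aq)] = −0.327, so [Sn²⁺(aq)] ≈ 0.47 M.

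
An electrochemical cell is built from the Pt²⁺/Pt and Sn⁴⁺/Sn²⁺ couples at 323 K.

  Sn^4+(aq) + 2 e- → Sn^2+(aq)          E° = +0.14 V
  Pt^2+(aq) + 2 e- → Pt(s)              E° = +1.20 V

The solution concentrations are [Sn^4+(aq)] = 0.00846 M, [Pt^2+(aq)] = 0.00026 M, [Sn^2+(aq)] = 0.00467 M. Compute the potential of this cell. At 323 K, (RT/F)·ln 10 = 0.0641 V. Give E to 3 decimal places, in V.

Pt²⁺/Pt is reduced (cathode, E° = +1.20 V) and Sn⁴⁺/Sn²⁺ is oxidized (anode).
The standard potential is +1.20 − (+0.14) = +1.06 V and the balanced reaction transfers n = 2 electrons.
Balancing gives Pt^2+(aq) + Sn^2+(aq) → Pt(s) + Sn^4+(aq); hence Q = [Sn^4+(aq)] / ([Pt^2+(aq)]·[Sn^2+(aq)]) = 6.97×10^3 (log Q = 3.843).
By the Nernst equation, E = +1.06 − (0.0641/2)·(3.843) = +0.937 V.

+0.937 V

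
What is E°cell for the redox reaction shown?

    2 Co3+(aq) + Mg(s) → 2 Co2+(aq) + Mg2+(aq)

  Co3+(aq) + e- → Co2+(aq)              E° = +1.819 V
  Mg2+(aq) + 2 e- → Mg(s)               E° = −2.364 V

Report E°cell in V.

Co3+(aq) gains electrons, so the Co³⁺/Co²⁺ couple is the cathode; the Mg²⁺/Mg couple is the anode.
E°cell = E°(cathode) − E°(anode) = +1.819 − (−2.364) = +4.183 V.

+4.183 V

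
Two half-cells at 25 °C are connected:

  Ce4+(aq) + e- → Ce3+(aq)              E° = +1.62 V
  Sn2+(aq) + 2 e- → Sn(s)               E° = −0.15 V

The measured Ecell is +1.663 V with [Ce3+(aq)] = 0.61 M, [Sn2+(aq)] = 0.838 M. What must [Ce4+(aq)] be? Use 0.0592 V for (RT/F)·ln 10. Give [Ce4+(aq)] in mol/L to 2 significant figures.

0.0087 M

Ce⁴⁺/Ce³⁺ is the cathode (higher E°); E°cell = +1.62 − (−0.15) = +1.77 V with n = 2.
Rearranging E = E° − (0.0592/n)·log Q gives log Q = 2(+1.77 − (+1.663))/0.0592 = 3.615.
The balanced reaction is 2 Ce4+(aq) + Sn(s) → 2 Ce3+(aq) + Sn2+(aq), so Q = ([Ce3+(aq)]^2·[Sn2+(aq)]) / [Ce4+(aq)]^2.
Isolating [Ce4+(aq)] in Q = 10^{3.615} yields log [Ce4+(aq)] = −2.061, i.e. 0.0087 M.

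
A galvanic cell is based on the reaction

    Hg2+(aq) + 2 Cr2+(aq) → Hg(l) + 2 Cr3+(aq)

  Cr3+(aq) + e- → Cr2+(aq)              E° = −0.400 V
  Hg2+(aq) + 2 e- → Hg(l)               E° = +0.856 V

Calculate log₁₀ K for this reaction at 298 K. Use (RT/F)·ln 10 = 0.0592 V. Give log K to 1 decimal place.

log K = 42.4

The Hg²⁺/Hg couple is reduced (cathode); E°cell = +0.856 − (−0.400) = +1.256 V with n = 2.
At equilibrium E = 0, so log K = nE°cell / 0.0592 = (2)(+1.256) / 0.0592 = 42.4.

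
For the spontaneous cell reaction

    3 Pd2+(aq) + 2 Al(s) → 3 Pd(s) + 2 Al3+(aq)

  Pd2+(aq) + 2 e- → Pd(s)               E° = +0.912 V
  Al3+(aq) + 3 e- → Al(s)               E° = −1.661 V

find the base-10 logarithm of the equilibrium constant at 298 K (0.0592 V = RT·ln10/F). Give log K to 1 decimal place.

log K = 260.8

The Pd²⁺/Pd couple is reduced (cathode); E°cell = +0.912 − (−1.661) = +2.573 V with n = 6.
At equilibrium E = 0, so log K = nE°cell / 0.0592 = (6)(+2.573) / 0.0592 = 260.8.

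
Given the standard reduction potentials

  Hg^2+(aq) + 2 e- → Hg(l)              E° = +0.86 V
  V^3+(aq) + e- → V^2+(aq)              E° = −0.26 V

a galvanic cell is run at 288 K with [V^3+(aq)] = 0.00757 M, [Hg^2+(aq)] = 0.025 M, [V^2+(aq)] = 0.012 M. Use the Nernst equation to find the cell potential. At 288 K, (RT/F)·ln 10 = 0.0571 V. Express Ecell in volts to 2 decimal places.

+1.09 V

Since E°(Hg²⁺/Hg) > E°(V³⁺/V²⁺), Hg²⁺/Hg serves as the cathode.
The standard potential is +0.86 − (−0.26) = +1.12 V and the balanced reaction transfers n = 2 electrons.
The balanced reaction is Hg^2+(aq) + 2 V^2+(aq) → Hg(l) + 2 V^3+(aq), so Q = [V^3+(aq)]^2 / ([Hg^2+(aq)]·[V^2+(aq)]^2) = 15.9 and log Q = 1.202.
By the Nernst equation, E = +1.12 − (0.0571/2)·(1.202) = +1.09 V.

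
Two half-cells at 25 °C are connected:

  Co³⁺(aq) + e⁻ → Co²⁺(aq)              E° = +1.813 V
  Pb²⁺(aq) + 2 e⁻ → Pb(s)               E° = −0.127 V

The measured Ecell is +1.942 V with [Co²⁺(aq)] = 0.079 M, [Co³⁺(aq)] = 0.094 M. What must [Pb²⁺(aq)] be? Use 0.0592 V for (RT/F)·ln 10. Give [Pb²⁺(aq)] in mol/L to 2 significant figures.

Co³⁺/Co²⁺ is the cathode (higher E°); E°cell = +1.813 − (−0.127) = +1.940 V with n = 2.
Since E = E° − (0.0592/n)·log Q, log Q = n(E° − E)/0.0592 = −0.068.
The balanced reaction is 2 Co³⁺(aq) + Pb(s) → 2 Co²⁺(aq) + Pb²⁺(aq), so Q = ([Co²⁺(aq)]^2·[Pb²⁺(aq)]) / [Co³⁺(aq)]^2.
Solving for the unknown gives log [Pb²⁺(aq)] = 0.083, so [Pb²⁺(aq)] ≈ 1.2 M.

1.2 M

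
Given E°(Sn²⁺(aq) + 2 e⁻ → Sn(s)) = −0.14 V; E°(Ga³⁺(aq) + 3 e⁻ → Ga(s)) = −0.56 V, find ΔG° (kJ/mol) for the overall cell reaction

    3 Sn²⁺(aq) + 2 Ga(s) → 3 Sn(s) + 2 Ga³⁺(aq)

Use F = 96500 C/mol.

−243 kJ/mol

In the reaction as written Sn²⁺(aq) is reduced, so the Sn²⁺/Sn couple is the cathode and Ga³⁺/Ga is the anode.
E°cell = −0.14 − (−0.56) = +0.42 V; balancing electrons gives n = 6.
ΔG° = −nFE°cell = −(6)(96500)(+0.42) J/mol = −243 kJ/mol.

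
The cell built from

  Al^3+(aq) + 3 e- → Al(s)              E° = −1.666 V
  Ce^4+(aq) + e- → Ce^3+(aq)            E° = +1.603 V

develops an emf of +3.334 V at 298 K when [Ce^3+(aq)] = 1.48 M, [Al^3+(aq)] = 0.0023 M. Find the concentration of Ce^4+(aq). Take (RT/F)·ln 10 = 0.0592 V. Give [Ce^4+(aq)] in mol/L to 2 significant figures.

Ce⁴⁺/Ce³⁺ is the cathode (higher E°); E°cell = +1.603 − (−1.666) = +3.269 V with n = 3.
Since E = E° − (0.0592/n)·log Q, log Q = n(E° − E)/0.0592 = −3.294.
For 3 Ce^4+(aq) + Al(s) → 3 Ce^3+(aq) + Al^3+(aq), the reaction quotient is Q = ([Ce^3+(aq)]^3·[Al^3+(aq)]) / [Ce^4+(aq)]^3.
Solving for the unknown gives log [Ce^4+(aq)] = 0.389, so [Ce^4+(aq)] ≈ 2.4 M.

2.4 M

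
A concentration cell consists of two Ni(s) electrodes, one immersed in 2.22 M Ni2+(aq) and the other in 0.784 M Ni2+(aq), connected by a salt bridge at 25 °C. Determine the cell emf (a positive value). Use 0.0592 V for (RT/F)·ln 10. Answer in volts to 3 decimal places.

0.013 V

For a concentration cell E°cell = 0, since both electrodes use the same couple.
The compartment with the higher Ni2+(aq) concentration (2.22 M) acts as the cathode; ions are reduced there and produced at the dilute (0.784 M) anode.
With n = 2, Ecell = −(0.0592/2)·log([dilute]/[conc]) = −(0.0592/2)·log(0.784/2.22) = +0.013 V.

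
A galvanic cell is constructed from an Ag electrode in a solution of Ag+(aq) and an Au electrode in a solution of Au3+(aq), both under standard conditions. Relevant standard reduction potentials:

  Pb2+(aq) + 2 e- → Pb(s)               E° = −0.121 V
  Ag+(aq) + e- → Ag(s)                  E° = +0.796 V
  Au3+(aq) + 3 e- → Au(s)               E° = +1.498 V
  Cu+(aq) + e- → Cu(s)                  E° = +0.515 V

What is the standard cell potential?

+0.702 V

The Au³⁺/Au couple has the higher E°, so Au ion is reduced (cathode) and Ag is oxidized (anode).
E°cell = E°(cathode) − E°(anode) = +1.498 − (+0.796) = +0.702 V.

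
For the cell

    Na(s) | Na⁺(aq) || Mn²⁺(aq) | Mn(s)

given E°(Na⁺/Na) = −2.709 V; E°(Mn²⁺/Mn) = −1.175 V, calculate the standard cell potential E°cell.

By convention the left-hand electrode in cell notation is the anode (oxidation) and the right-hand electrode is the cathode (reduction).
E°cell = E°(right) − E°(left) = −1.175 − (−2.709) = +1.534 V.

+1.534 V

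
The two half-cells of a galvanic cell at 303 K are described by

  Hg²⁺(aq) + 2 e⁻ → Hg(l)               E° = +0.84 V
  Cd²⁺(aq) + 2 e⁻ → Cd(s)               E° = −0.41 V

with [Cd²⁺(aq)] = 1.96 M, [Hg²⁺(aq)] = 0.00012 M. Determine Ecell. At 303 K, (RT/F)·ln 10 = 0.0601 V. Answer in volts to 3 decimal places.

+1.123 V

The Hg²⁺/Hg couple has the more positive E°, so it is the cathode; Cd²⁺/Cd is the anode.
E°cell = +0.84 − (−0.41) = +1.25 V, with n = 2 electrons transferred.
The balanced reaction is Hg²⁺(aq) + Cd(s) → Hg(l) + Cd²⁺(aq), so Q = [Cd²⁺(aq)] / [Hg²⁺(aq)] = 1.63×10^4 and log Q = 4.213.
By the Nernst equation, E = +1.25 − (0.0601/2)·(4.213) = +1.123 V.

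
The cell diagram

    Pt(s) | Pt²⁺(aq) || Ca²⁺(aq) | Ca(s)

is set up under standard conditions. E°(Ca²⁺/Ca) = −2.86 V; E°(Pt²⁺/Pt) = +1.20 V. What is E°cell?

By convention the left-hand electrode in cell notation is the anode (oxidation) and the right-hand electrode is the cathode (reduction).
E°cell = E°(right) − E°(left) = −2.86 − (+1.20) = −4.06 V.
The negative sign shows that, as written, the cell would require an external voltage to drive the reaction.

−4.06 V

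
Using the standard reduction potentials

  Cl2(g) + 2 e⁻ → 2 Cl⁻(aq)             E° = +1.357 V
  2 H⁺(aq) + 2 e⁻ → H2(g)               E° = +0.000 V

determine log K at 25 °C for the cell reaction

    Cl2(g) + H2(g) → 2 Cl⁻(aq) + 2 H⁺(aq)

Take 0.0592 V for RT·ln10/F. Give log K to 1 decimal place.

The Cl₂/Cl⁻ couple is reduced (cathode); E°cell = +1.357 − (+0.000) = +1.357 V with n = 2.
At equilibrium E = 0, so log K = nE°cell / 0.0592 = (2)(+1.357) / 0.0592 = 45.8.

log K = 45.8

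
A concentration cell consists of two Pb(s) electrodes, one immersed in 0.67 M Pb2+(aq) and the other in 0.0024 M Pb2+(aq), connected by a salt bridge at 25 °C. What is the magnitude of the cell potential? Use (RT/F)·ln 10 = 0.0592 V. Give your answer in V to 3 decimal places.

0.072 V

For a concentration cell E°cell = 0, since both electrodes use the same couple.
The compartment with the higher Pb2+(aq) concentration (0.67 M) acts as the cathode; ions are reduced there and produced at the dilute (0.0024 M) anode.
With n = 2, Ecell = −(0.0592/2)·log([dilute]/[conc]) = −(0.0592/2)·log(0.0024/0.67) = +0.072 V.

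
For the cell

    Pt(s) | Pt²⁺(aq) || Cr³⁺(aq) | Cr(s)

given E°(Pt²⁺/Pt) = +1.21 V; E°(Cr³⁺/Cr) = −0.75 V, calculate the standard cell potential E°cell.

By convention the left-hand electrode in cell notation is the anode (oxidation) and the right-hand electrode is the cathode (reduction).
E°cell = E°(right) − E°(left) = −0.75 − (+1.21) = −1.96 V.
The negative sign shows that, as written, the cell would require an external voltage to drive the reaction.

−1.96 V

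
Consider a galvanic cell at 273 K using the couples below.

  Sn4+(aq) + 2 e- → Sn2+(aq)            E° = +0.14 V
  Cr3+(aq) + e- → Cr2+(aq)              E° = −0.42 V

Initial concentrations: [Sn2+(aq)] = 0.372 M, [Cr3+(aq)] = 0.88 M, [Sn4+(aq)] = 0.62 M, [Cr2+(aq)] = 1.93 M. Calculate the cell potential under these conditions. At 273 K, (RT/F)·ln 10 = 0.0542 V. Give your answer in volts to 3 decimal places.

+0.584 V

The Sn⁴⁺/Sn²⁺ couple has the more positive E°, so it is the cathode; Cr³⁺/Cr²⁺ is the anode.
E°cell = +0.14 − (−0.42) = +0.56 V, with n = 2 electrons transferred.
The balanced reaction is Sn4+(aq) + 2 Cr2+(aq) → Sn2+(aq) + 2 Cr3+(aq), so Q = ([Sn2+(aq)]·[Cr3+(aq)]^2) / ([Sn4+(aq)]·[Cr2+(aq)]^2) = 0.125 and log Q = −0.904.
E = E° − (0.0542/n)·log Q = +0.56 − (0.0542/2)(−0.904) = +0.584 V.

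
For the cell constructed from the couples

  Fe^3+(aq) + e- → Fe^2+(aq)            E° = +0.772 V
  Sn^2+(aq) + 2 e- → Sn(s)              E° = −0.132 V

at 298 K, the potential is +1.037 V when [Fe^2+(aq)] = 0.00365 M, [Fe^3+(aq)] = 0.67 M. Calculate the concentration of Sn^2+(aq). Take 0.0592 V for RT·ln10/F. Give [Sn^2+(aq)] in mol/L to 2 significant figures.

1.1 M

The Fe³⁺/Fe²⁺ couple has the larger reduction potential, so it is the cathode: E°cell = +0.772 − (−0.132) = +0.904 V and n = 2.
From the Nernst equation, log Q = n(E° − E)/0.0592 = 2·(+0.904 − (+1.037))/0.0592 = −4.493.
For 2 Fe^3+(aq) + Sn(s) → 2 Fe^2+(aq) + Sn^2+(aq), the reaction quotient is Q = ([Fe^2+(aq)]^2·[Sn^2+(aq)]) / [Fe^3+(aq)]^2.
Substituting the known concentrations and solving, log [Sn^2+(aq)] = 0.035 and [Sn^2+(aq)] = 1.1 M.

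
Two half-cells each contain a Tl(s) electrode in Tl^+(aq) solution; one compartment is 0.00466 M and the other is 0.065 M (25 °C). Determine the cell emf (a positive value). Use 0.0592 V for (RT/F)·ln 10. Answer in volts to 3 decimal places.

0.068 V

For a concentration cell E°cell = 0, since both electrodes use the same couple.
The compartment with the higher Tl^+(aq) concentration (0.065 M) acts as the cathode; ions are reduced there and produced at the dilute (0.00466 M) anode.
With n = 1, Ecell = −(0.0592/1)·log([dilute]/[conc]) = −(0.0592/1)·log(0.00466/0.065) = +0.068 V.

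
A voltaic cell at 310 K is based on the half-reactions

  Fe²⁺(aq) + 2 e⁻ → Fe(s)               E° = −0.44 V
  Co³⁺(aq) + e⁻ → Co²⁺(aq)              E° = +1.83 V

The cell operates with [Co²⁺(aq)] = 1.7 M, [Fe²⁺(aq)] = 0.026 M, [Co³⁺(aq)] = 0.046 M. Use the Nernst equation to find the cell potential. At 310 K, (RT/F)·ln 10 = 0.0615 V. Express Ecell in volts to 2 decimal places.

Co³⁺/Co²⁺ is reduced (cathode, E° = +1.83 V) and Fe²⁺/Fe is oxidized (anode).
E°cell = +1.83 − (−0.44) = +2.27 V, with n = 2 electrons transferred.
For the overall reaction 2 Co³⁺(aq) + Fe(s) → 2 Co²⁺(aq) + Fe²⁺(aq), Q = ([Co²⁺(aq)]^2·[Fe²⁺(aq)]) / [Co³⁺(aq)]^2 = 35.5, giving log Q = 1.550.
E = E° − (0.0615/n)·log Q = +2.27 − (0.0615/2)(1.550) = +2.22 V.

+2.22 V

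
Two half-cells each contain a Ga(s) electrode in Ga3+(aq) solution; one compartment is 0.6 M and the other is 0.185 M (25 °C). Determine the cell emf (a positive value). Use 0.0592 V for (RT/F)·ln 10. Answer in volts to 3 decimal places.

For a concentration cell E°cell = 0, since both electrodes use the same couple.
The compartment with the higher Ga3+(aq) concentration (0.6 M) acts as the cathode; ions are reduced there and produced at the dilute (0.185 M) anode.
With n = 3, Ecell = −(0.0592/3)·log([dilute]/[conc]) = −(0.0592/3)·log(0.185/0.6) = +0.010 V.

0.010 V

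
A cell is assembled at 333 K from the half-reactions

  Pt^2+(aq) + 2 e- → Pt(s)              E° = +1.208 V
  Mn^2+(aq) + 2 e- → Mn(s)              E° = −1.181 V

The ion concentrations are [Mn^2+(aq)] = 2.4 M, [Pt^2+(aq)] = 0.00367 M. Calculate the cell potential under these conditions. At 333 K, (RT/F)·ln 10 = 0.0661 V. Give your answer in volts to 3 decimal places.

+2.296 V

Pt²⁺/Pt is reduced (cathode, E° = +1.208 V) and Mn²⁺/Mn is oxidized (anode).
E°cell = +1.208 − (−1.181) = +2.389 V, with n = 2 electrons transferred.
Balancing gives Pt^2+(aq) + Mn(s) → Pt(s) + Mn^2+(aq); hence Q = [Mn^2+(aq)] / [Pt^2+(aq)] = 654 (log Q = 2.816).
Applying E = E° − (RT ln10/nF)·log Q gives +2.389 − (0.0661/2)(2.816) = +2.296 V.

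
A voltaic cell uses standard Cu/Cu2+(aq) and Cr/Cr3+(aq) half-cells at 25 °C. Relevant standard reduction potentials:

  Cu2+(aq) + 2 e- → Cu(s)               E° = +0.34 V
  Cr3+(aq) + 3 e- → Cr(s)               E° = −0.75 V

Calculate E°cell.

The Cu²⁺/Cu couple has the higher E°, so Cu ion is reduced (cathode) and Cr is oxidized (anode).
E°cell = E°(cathode) − E°(anode) = +0.34 − (−0.75) = +1.09 V.

+1.09 V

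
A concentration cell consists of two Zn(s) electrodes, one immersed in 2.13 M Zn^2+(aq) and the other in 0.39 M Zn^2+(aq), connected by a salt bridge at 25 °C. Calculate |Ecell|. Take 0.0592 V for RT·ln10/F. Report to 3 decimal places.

For a concentration cell E°cell = 0, since both electrodes use the same couple.
The compartment with the higher Zn^2+(aq) concentration (2.13 M) acts as the cathode; ions are reduced there and produced at the dilute (0.39 M) anode.
With n = 2, Ecell = −(0.0592/2)·log([dilute]/[conc]) = −(0.0592/2)·log(0.39/2.13) = +0.022 V.

0.022 V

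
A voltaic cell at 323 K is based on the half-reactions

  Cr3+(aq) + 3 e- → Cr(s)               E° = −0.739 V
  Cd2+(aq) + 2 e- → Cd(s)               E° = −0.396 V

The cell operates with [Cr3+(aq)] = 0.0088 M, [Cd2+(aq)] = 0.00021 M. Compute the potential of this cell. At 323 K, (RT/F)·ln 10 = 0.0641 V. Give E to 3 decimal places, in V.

Since E°(Cd²⁺/Cd) > E°(Cr³⁺/Cr), Cd²⁺/Cd serves as the cathode.
E°cell = −0.396 − (−0.739) = +0.343 V, with n = 6 electrons transferred.
The balanced reaction is 3 Cd2+(aq) + 2 Cr(s) → 3 Cd(s) + 2 Cr3+(aq), so Q = [Cr3+(aq)]^2 / [Cd2+(aq)]^3 = 8.36×10^6 and log Q = 6.922.
By the Nernst equation, E = +0.343 − (0.0641/6)·(6.922) = +0.269 V.

+0.269 V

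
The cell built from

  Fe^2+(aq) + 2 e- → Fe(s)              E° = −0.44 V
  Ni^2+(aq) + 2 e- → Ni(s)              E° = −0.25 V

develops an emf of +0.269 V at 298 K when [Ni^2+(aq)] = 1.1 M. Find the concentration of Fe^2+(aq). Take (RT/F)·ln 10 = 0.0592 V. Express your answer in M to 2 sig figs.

With Ni²⁺/Ni at the cathode and Fe²⁺/Fe at the anode, E°cell = −0.25 − (−0.44) = +0.19 V (n = 2).
Rearranging E = E° − (0.0592/n)·log Q gives log Q = 2(+0.19 − (+0.269))/0.0592 = −2.669.
Balancing electrons gives Ni^2+(aq) + Fe(s) → Ni(s) + Fe^2+(aq); thus Q = [Fe^2+(aq)] / [Ni^2+(aq)].
Substituting the known concentrations and solving, log [Fe^2+(aq)] = −2.628 and [Fe^2+(aq)] = 0.0024 M.

0.0024 M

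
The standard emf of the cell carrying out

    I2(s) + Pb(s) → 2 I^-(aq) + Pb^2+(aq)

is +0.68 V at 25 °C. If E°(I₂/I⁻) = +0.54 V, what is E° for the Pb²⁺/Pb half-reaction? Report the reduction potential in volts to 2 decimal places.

In the reaction as written the I₂/I⁻ couple is reduced (cathode) and Pb²⁺/Pb is oxidized (anode), so E°cell = E°(I₂/I⁻) − E°(Pb²⁺/Pb).
E°(Pb²⁺/Pb) = E°(cathode) − E°cell = +0.54 − (+0.68) = −0.14 V.

−0.14 V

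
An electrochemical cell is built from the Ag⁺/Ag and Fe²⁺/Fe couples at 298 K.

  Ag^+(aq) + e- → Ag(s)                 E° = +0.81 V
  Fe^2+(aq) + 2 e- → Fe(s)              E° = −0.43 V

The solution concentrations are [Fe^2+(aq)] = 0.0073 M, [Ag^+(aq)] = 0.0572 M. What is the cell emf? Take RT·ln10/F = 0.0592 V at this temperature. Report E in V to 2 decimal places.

The Ag⁺/Ag couple has the more positive E°, so it is the cathode; Fe²⁺/Fe is the anode.
The standard potential is +0.81 − (−0.43) = +1.24 V and the balanced reaction transfers n = 2 electrons.
Balancing gives 2 Ag^+(aq) + Fe(s) → 2 Ag(s) + Fe^2+(aq); hence Q = [Fe^2+(aq)] / [Ag^+(aq)]^2 = 2.23 (log Q = 0.349).
Applying E = E° − (RT ln10/nF)·log Q gives +1.24 − (0.0592/2)(0.349) = +1.23 V.

+1.23 V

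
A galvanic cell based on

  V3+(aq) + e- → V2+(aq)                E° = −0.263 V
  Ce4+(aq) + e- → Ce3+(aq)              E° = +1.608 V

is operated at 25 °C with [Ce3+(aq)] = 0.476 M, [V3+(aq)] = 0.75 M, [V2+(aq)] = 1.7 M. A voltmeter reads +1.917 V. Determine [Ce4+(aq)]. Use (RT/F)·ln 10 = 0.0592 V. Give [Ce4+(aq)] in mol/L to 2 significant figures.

Ce⁴⁺/Ce³⁺ is the cathode (higher E°); E°cell = +1.608 − (−0.263) = +1.871 V with n = 1.
From the Nernst equation, log Q = n(E° − E)/0.0592 = 1·(+1.871 − (+1.917))/0.0592 = −0.777.
Balancing electrons gives Ce4+(aq) + V2+(aq) → Ce3+(aq) + V3+(aq); thus Q = ([Ce3+(aq)]·[V3+(aq)]) / ([Ce4+(aq)]·[V2+(aq)]).
Isolating [Ce4+(aq)] in Q = 10^{−0.777} yields log [Ce4+(aq)] = 0.099, i.e. 1.3 M.

1.3 M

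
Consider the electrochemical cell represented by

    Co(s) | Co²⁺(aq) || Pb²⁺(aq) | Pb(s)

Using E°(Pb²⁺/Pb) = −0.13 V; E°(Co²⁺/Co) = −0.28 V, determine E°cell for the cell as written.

+0.15 V

By convention the left-hand electrode in cell notation is the anode (oxidation) and the right-hand electrode is the cathode (reduction).
E°cell = E°(right) − E°(left) = −0.13 − (−0.28) = +0.15 V.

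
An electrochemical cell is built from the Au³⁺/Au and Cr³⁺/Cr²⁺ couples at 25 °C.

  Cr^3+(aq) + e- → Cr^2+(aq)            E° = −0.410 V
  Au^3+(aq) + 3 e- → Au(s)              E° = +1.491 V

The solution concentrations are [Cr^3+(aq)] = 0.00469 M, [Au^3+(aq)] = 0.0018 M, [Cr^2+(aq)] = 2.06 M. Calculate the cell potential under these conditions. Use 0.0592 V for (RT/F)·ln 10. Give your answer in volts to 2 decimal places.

+2.00 V

The Au³⁺/Au couple has the more positive E°, so it is the cathode; Cr³⁺/Cr²⁺ is the anode.
E°cell = +1.491 − (−0.410) = +1.901 V, with n = 3 electrons transferred.
For the overall reaction Au^3+(aq) + 3 Cr^2+(aq) → Au(s) + 3 Cr^3+(aq), Q = [Cr^3+(aq)]^3 / ([Au^3+(aq)]·[Cr^2+(aq)]^3) = 6.56×10^−6, giving log Q = −5.183.
By the Nernst equation, E = +1.901 − (0.0592/3)·(−5.183) = +2.00 V.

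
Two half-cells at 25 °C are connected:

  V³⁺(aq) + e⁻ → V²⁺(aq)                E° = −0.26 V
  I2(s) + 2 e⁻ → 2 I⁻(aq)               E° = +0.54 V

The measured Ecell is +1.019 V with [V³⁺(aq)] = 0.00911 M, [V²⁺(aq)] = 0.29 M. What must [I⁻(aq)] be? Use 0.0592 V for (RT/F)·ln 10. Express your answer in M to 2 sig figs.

With I₂/I⁻ at the cathode and V³⁺/V²⁺ at the anode, E°cell = +0.54 − (−0.26) = +0.80 V (n = 2).
Since E = E° − (0.0592/n)·log Q, log Q = n(E° − E)/0.0592 = −7.399.
For I2(s) + 2 V²⁺(aq) → 2 I⁻(aq) + 2 V³⁺(aq), the reaction quotient is Q = ([I⁻(aq)]^2·[V³⁺(aq)]^2) / [V²⁺(aq)]^2.
Substituting the known concentrations and solving, log [I⁻(aq)] = −2.197 and [I⁻(aq)] = 0.0064 M.

0.0064 M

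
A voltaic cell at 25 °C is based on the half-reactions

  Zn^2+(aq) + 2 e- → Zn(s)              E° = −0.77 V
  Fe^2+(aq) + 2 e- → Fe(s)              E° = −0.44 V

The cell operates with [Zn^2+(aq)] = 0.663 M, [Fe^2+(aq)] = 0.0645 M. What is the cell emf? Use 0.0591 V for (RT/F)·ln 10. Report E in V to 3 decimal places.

Fe²⁺/Fe is reduced (cathode, E° = −0.44 V) and Zn²⁺/Zn is oxidized (anode).
E°cell = −0.44 − (−0.77) = +0.33 V, with n = 2 electrons transferred.
For the overall reaction Fe^2+(aq) + Zn(s) → Fe(s) + Zn^2+(aq), Q = [Zn^2+(aq)] / [Fe^2+(aq)] = 10.3, giving log Q = 1.012.
Applying E = E° − (RT ln10/nF)·log Q gives +0.33 − (0.0591/2)(1.012) = +0.300 V.

+0.300 V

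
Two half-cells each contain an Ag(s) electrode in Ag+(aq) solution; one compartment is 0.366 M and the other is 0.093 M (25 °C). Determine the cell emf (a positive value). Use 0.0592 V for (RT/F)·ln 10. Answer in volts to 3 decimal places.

For a concentration cell E°cell = 0, since both electrodes use the same couple.
The compartment with the higher Ag+(aq) concentration (0.366 M) acts as the cathode; ions are reduced there and produced at the dilute (0.093 M) anode.
With n = 1, Ecell = −(0.0592/1)·log([dilute]/[conc]) = −(0.0592/1)·log(0.093/0.366) = +0.035 V.

0.035 V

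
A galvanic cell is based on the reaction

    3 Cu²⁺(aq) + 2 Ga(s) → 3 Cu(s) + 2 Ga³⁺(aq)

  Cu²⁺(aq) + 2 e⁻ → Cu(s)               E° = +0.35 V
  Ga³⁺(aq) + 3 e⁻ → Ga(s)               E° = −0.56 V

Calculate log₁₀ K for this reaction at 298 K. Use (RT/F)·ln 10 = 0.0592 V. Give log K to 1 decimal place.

log K = 92.2

The Cu²⁺/Cu couple is reduced (cathode); E°cell = +0.35 − (−0.56) = +0.91 V with n = 6.
At equilibrium E = 0, so log K = nE°cell / 0.0592 = (6)(+0.91) / 0.0592 = 92.2.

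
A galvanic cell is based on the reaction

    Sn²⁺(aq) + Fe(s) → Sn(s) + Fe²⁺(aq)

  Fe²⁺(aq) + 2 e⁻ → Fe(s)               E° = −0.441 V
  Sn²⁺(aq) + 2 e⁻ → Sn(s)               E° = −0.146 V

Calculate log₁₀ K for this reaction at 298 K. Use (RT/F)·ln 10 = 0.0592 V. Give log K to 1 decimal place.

log K = 10.0

The Sn²⁺/Sn couple is reduced (cathode); E°cell = −0.146 − (−0.441) = +0.295 V with n = 2.
At equilibrium E = 0, so log K = nE°cell / 0.0592 = (2)(+0.295) / 0.0592 = 10.0.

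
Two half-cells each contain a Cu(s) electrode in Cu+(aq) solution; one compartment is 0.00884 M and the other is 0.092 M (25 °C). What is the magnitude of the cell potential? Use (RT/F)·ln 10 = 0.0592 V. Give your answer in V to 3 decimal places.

0.060 V

For a concentration cell E°cell = 0, since both electrodes use the same couple.
The compartment with the higher Cu+(aq) concentration (0.092 M) acts as the cathode; ions are reduced there and produced at the dilute (0.00884 M) anode.
With n = 1, Ecell = −(0.0592/1)·log([dilute]/[conc]) = −(0.0592/1)·log(0.00884/0.092) = +0.060 V.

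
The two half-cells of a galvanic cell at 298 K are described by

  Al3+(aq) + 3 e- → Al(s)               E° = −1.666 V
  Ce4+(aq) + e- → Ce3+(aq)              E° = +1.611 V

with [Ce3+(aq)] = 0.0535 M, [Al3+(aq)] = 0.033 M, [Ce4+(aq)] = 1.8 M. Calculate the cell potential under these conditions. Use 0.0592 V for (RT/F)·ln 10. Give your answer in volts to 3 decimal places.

+3.397 V

The Ce⁴⁺/Ce³⁺ couple has the more positive E°, so it is the cathode; Al³⁺/Al is the anode.
E°cell = +1.611 − (−1.666) = +3.277 V, with n = 3 electrons transferred.
For the overall reaction 3 Ce4+(aq) + Al(s) → 3 Ce3+(aq) + Al3+(aq), Q = ([Ce3+(aq)]^3·[Al3+(aq)]) / [Ce4+(aq)]^3 = 8.66×10^−7, giving log Q = −6.062.
Applying E = E° − (RT ln10/nF)·log Q gives +3.277 − (0.0592/3)(−6.062) = +3.397 V.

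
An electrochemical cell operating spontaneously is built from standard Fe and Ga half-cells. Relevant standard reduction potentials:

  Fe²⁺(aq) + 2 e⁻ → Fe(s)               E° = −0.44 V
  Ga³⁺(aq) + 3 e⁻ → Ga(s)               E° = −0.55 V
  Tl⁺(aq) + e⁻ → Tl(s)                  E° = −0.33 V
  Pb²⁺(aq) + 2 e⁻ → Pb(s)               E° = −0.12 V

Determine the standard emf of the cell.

+0.11 V

Of the two couples in this cell, the one with the more positive reduction potential is reduced at the cathode: here that is Fe²⁺/Fe (−0.44 V); Ga³⁺/Ga (−0.55 V) is the anode.
E°cell = E°(cathode) − E°(anode) = −0.44 − (−0.55) = +0.11 V.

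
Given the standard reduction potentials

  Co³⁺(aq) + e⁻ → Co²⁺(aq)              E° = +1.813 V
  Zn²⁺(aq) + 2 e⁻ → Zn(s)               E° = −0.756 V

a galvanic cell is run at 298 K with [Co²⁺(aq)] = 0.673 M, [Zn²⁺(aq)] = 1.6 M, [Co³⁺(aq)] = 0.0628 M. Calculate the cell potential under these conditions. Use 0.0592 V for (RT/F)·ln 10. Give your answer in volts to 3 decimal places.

+2.502 V

Co³⁺/Co²⁺ is reduced (cathode, E° = +1.813 V) and Zn²⁺/Zn is oxidized (anode).
The standard potential is +1.813 − (−0.756) = +2.569 V and the balanced reaction transfers n = 2 electrons.
For the overall reaction 2 Co³⁺(aq) + Zn(s) → 2 Co²⁺(aq) + Zn²⁺(aq), Q = ([Co²⁺(aq)]^2·[Zn²⁺(aq)]) / [Co³⁺(aq)]^2 = 184, giving log Q = 2.264.
Applying E = E° − (RT ln10/nF)·log Q gives +2.569 − (0.0592/2)(2.264) = +2.502 V.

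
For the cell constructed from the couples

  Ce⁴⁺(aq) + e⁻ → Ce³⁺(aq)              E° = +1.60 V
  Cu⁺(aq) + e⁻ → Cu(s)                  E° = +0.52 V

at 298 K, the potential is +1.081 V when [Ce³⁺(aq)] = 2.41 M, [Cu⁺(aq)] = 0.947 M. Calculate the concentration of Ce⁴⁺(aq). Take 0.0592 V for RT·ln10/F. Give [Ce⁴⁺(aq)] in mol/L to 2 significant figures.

2.4 M

With Ce⁴⁺/Ce³⁺ at the cathode and Cu⁺/Cu at the anode, E°cell = +1.60 − (+0.52) = +1.08 V (n = 1).
Rearranging E = E° − (0.0592/n)·log Q gives log Q = 1(+1.08 − (+1.081))/0.0592 = −0.017.
For Ce⁴⁺(aq) + Cu(s) → Ce³⁺(aq) + Cu⁺(aq), the reaction quotient is Q = ([Ce³⁺(aq)]·[Cu⁺(aq)]) / [Ce⁴⁺(aq)].
Solving for the unknown gives log [Ce⁴⁺(aq)] = 0.375, so [Ce⁴⁺(aq)] ≈ 2.4 M.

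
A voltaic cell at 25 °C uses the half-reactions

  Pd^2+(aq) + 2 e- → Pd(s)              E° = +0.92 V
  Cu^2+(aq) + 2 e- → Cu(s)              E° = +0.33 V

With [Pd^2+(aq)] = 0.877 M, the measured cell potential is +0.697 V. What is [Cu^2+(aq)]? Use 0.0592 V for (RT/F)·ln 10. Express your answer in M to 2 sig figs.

The Pd²⁺/Pd couple has the larger reduction potential, so it is the cathode: E°cell = +0.92 − (+0.33) = +0.59 V and n = 2.
Rearranging E = E° − (0.0592/n)·log Q gives log Q = 2(+0.59 − (+0.697))/0.0592 = −3.615.
Balancing electrons gives Pd^2+(aq) + Cu(s) → Pd(s) + Cu^2+(aq); thus Q = [Cu^2+(aq)] / [Pd^2+(aq)].
Isolating [Cu^2+(aq)] in Q = 10^{−3.615} yields log [Cu^2+(aq)] = −3.672, i.e. 0.00021 M.

0.00021 M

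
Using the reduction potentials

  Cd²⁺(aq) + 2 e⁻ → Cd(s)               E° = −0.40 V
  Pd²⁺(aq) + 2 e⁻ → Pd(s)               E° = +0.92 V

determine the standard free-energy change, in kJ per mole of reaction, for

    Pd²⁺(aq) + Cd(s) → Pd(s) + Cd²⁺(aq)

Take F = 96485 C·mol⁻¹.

In the reaction as written Pd²⁺(aq) is reduced, so the Pd²⁺/Pd couple is the cathode and Cd²⁺/Cd is the anode.
E°cell = +0.92 − (−0.40) = +1.32 V; balancing electrons gives n = 2.
ΔG° = −nFE°cell = −(2)(96485)(+1.32) J/mol = −255 kJ/mol.

−255 kJ/mol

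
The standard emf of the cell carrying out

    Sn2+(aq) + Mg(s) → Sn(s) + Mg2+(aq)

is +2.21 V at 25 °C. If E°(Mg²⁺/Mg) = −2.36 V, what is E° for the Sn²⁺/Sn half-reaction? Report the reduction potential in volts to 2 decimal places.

In the reaction as written the Sn²⁺/Sn couple is reduced (cathode) and Mg²⁺/Mg is oxidized (anode), so E°cell = E°(Sn²⁺/Sn) − E°(Mg²⁺/Mg).
E°(Sn²⁺/Sn) = E°cell + E°(anode) = +2.21 + (−2.36) = −0.15 V.

−0.15 V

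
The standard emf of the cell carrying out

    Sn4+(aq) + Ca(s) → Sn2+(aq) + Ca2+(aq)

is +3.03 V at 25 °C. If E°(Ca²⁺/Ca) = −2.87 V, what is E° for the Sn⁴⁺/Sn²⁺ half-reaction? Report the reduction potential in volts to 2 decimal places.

+0.16 V

In the reaction as written the Sn⁴⁺/Sn²⁺ couple is reduced (cathode) and Ca²⁺/Ca is oxidized (anode), so E°cell = E°(Sn⁴⁺/Sn²⁺) − E°(Ca²⁺/Ca).
E°(Sn⁴⁺/Sn²⁺) = E°cell + E°(anode) = +3.03 + (−2.87) = +0.16 V.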